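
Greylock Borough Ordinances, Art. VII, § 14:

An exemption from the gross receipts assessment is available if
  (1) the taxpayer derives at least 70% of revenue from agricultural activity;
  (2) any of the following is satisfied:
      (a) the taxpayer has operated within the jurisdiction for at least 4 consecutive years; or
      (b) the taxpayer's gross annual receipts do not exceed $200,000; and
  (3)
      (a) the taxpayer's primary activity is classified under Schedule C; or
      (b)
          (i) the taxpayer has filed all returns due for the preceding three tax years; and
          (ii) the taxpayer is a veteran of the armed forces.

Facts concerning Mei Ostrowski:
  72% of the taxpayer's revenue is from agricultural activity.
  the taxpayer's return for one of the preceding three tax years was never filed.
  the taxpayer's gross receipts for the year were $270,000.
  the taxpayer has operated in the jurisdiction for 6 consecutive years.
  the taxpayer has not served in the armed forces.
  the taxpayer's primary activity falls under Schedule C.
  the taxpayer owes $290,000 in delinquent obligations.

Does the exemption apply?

Yes — exempt.

(1) ≥70% agricultural — met.
(a) ≥ 4 yrs in jurisdiction — met.
(b) receipts ≤ $200,000 — fails.
So (2) is satisfied (T OR F).
(a) Schedule C activity — met.
(i) returns current — not met.
(ii) veteran — fails.
(b): F AND F → false.
(3) = T OR F = true.
Overall = T AND T AND T = true.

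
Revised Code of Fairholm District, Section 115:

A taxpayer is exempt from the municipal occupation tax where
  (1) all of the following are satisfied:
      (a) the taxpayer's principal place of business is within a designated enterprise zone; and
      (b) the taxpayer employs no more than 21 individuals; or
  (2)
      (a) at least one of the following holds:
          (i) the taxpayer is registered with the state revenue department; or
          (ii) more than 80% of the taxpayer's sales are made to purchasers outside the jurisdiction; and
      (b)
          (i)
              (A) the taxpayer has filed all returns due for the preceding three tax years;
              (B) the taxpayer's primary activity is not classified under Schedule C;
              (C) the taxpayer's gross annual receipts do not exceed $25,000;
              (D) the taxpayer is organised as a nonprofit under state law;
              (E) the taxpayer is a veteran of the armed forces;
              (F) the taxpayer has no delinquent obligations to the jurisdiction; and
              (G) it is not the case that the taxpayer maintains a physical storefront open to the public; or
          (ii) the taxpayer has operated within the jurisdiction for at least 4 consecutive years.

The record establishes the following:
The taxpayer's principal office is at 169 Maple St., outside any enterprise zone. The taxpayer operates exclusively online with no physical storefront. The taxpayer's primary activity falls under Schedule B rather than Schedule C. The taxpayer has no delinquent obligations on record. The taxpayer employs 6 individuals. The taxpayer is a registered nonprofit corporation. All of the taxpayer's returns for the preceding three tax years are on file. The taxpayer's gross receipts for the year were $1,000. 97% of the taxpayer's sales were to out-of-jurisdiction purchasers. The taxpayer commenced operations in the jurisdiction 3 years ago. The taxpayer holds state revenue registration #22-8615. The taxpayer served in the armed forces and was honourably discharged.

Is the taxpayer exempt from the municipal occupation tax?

(a) in enterprise zone — fails.
(b) ≤ 21 employees — holds.
(1) = F AND T = false.
(i) state-registered — satisfied.
(ii) >80% out-of-jur. sales — met.
(a) = T OR T = true.
(A) returns current — satisfied.
(B) not (Schedule C activity) — met.
(C) receipts ≤ $25,000 — met.
(D) nonprofit — holds.
(E) veteran — holds.
(F) no delinquency — met.
(G) not (has storefront) — satisfied.
(i) = T AND T AND T AND T AND T AND T AND T = true.
(ii) ≥ 4 yrs in jurisdiction — not met.
(b) = T OR F = true.
So (2) is satisfied (T AND T).
Overall = F OR T = true.

Yes — exempt.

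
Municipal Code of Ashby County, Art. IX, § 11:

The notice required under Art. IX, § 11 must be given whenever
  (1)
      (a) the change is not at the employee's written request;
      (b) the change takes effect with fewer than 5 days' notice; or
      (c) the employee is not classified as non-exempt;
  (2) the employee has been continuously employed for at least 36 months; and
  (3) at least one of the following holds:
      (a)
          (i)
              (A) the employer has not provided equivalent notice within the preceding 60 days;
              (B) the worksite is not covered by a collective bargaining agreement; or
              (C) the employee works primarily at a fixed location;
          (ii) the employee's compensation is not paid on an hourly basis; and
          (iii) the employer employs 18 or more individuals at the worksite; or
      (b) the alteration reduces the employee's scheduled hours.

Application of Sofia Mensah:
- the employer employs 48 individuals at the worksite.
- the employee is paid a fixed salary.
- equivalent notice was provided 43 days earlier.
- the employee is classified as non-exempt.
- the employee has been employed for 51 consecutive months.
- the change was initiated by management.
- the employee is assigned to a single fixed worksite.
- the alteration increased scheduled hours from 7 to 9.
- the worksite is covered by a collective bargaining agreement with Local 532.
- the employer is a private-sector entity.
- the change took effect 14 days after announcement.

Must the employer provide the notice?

Yes — required.

(a) not employee-requested — satisfied.
(b) < 5 days' notice — fails.
(c) not (non-exempt) — not met.
(1): T OR F OR F → true.
(2) tenure ≥ 36 mo. — met.
(A) no recent notice — not met.
(B) no CBA — not satisfied.
(C) fixed location — holds.
So (i) is satisfied (F OR F OR T).
(ii) not (hourly-paid) — satisfied.
(iii) ≥ 18 at site — satisfied.
(a) = T AND T AND T = true.
(b) hours reduced — not satisfied.
So (3) is satisfied (T OR F).
Overall: T AND T AND T → true.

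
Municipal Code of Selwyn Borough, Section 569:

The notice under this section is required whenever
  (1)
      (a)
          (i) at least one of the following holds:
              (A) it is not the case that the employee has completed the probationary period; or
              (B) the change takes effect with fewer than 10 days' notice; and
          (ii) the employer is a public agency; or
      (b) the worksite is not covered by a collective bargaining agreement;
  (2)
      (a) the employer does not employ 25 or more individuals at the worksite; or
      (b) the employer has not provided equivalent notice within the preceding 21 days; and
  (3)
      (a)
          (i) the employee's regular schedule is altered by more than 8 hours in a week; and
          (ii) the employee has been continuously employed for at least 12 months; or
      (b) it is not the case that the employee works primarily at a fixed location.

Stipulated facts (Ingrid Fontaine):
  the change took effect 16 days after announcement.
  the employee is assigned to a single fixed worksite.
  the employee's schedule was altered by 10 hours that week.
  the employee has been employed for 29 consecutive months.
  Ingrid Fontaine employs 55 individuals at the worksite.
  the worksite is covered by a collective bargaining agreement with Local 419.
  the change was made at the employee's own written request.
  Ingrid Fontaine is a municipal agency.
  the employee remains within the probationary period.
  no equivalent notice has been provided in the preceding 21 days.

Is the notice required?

Yes — required.

(A) not (past probation) — holds.
(B) < 10 days' notice — fails.
(i) = T OR F = true.
(ii) public agency — met.
(a) = T AND T = true.
(b) no CBA — not met.
So (1) is satisfied (T OR F).
(a) not (≥ 25 at site) — not met.
(b) no recent notice — satisfied.
(2) = F OR T = true.
(i) schedule shift > 8h — satisfied.
(ii) tenure ≥ 12 mo. — satisfied.
(a): T AND T → true.
(b) not (fixed location) — fails.
(3) = T OR F = true.
Overall: T AND T AND T → true.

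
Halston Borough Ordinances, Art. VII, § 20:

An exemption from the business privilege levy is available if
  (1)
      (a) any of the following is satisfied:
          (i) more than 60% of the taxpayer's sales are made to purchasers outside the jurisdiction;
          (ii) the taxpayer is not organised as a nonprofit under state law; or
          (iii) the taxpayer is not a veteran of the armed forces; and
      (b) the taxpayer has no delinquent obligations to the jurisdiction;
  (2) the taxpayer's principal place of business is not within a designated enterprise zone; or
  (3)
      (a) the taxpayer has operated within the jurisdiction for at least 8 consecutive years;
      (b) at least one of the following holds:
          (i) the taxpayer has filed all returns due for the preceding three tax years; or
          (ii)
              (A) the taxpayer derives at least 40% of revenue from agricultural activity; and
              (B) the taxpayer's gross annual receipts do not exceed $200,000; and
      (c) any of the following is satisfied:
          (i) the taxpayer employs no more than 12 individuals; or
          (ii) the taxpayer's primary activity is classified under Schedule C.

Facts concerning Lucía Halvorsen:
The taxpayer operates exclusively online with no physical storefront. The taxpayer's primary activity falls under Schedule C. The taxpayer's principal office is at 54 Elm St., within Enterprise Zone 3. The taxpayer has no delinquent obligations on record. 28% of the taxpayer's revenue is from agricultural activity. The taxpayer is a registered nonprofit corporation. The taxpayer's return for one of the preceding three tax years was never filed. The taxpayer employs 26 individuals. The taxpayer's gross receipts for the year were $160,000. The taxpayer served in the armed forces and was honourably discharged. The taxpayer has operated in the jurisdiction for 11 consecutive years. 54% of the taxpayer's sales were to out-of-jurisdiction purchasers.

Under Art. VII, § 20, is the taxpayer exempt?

(i) >60% out-of-jur. sales — not met.
(ii) not (nonprofit) — fails.
(iii) not (veteran) — not met.
(a) = F OR F OR F = false.
(b) no delinquency — satisfied.
So (1) is not satisfied (F AND T).
(2) not (in enterprise zone) — not met.
(a) ≥ 8 yrs in jurisdiction — met.
(i) returns current — not satisfied.
(A) ≥40% agricultural — not met.
(B) receipts ≤ $200,000 — holds.
(ii) = F AND T = false.
So (b) is not satisfied (F OR F).
(i) ≤ 12 employees — not met.
(ii) Schedule C activity — met.
So (c) is satisfied (F OR T).
(3) = T AND F AND T = false.
Overall = F OR F OR F = false.

No — not exempt.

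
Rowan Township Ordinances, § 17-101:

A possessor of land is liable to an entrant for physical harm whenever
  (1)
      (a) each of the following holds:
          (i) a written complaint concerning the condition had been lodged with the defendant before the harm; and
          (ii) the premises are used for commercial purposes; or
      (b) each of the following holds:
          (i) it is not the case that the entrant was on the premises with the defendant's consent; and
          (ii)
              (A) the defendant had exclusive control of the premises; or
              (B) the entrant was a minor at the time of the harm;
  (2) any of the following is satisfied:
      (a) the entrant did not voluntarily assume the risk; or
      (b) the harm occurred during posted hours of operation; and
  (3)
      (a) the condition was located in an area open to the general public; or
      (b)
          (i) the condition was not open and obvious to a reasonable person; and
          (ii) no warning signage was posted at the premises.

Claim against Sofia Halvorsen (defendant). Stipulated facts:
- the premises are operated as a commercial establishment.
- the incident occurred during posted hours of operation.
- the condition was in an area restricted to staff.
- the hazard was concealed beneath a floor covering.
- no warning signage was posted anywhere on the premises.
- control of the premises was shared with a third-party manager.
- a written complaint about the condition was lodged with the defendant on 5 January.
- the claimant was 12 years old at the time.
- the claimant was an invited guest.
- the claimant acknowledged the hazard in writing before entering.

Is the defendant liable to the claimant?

Yes — liable.

(i) complaint lodged — holds.
(ii) commercial use — satisfied.
(a) = T AND T = true.
(i) not (consent to enter) — fails.
(A) exclusive control — not met.
(B) entrant a minor — holds.
(ii) = F OR T = true.
So (b) is not satisfied (F AND T).
(1) = T OR F = true.
(a) no assumed risk — fails.
(b) during posted hours — holds.
So (2) is satisfied (F OR T).
(a) public area — fails.
(i) not open/obvious — met.
(ii) no signage posted — holds.
(b) = T AND T = true.
So (3) is satisfied (F OR T).
Overall = T AND T AND T = true.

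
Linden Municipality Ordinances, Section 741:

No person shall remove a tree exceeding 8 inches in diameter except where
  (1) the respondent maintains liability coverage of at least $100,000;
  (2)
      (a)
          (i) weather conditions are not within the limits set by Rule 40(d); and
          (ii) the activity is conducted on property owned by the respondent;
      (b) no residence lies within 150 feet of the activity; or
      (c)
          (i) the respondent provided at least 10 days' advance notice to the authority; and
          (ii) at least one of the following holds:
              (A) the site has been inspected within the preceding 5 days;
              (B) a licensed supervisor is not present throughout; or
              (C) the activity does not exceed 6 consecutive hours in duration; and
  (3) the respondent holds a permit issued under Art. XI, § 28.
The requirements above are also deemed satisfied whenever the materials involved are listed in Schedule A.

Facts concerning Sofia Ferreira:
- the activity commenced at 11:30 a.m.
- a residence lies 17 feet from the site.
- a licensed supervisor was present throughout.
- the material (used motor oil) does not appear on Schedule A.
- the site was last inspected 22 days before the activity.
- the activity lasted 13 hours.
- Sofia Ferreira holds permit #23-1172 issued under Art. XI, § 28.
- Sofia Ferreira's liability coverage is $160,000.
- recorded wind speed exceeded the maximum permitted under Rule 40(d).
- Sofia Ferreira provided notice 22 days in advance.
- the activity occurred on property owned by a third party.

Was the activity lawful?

No — unlawful.

(1) coverage ≥ $100,000 — satisfied.
(i) not (weather ok) — holds.
(ii) own property — not met.
(a): T AND F → false.
(b) no residence in 150 ft — fails.
(i) ≥10 days' notice — satisfied.
(A) site inspected — not satisfied.
(B) not (supervisor present) — fails.
(C) ≤ 6 hrs duration — not met.
(ii) = F OR F OR F = false.
(c) = T AND F = false.
(2) = F OR F OR F = false.
(3) holds permit — met.
Overall = T AND F AND T = false.
Exception (Schedule A material) — not satisfied.
Result: main false OR exception false → false.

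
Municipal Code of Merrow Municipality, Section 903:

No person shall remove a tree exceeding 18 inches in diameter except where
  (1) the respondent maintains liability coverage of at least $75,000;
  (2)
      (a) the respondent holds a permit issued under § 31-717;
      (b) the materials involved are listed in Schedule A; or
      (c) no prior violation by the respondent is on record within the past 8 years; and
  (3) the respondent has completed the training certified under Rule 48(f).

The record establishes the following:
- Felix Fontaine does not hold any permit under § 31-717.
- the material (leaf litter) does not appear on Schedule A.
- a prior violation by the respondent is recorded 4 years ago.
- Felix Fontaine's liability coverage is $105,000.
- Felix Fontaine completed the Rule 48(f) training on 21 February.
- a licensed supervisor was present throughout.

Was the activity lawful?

(1) coverage ≥ $75,000 — holds.
(a) holds permit — fails.
(b) Schedule A material — not met.
(c) no prior violation — fails.
(2): F OR F OR F → false.
(3) training certified — holds.
Overall: T AND F AND T → false.

No — unlawful.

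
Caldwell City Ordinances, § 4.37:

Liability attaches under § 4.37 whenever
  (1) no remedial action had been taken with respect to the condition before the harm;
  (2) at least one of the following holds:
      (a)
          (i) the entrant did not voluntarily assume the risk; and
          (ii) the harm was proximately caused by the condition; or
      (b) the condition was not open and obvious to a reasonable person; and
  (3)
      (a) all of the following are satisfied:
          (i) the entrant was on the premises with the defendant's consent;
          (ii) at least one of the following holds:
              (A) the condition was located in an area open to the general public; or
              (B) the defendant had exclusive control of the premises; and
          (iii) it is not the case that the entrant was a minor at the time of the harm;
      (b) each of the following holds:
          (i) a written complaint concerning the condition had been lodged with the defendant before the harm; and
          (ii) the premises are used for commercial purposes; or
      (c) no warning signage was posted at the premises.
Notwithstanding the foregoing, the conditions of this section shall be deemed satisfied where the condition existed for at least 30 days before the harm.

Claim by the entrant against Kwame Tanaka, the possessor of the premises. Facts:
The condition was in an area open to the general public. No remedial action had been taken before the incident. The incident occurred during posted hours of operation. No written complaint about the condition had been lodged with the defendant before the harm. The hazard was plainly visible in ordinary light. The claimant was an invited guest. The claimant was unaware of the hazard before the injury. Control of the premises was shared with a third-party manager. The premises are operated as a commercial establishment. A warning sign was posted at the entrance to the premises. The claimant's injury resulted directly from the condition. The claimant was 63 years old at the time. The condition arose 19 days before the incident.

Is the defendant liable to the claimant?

(1) no remedial action — met.
(i) no assumed risk — holds.
(ii) proximate cause — satisfied.
(a): T AND T → true.
(b) not open/obvious — fails.
So (2) is satisfied (T OR F).
(i) consent to enter — met.
(A) public area — holds.
(B) exclusive control — not satisfied.
(ii) = T OR F = true.
(iii) not (entrant a minor) — holds.
(a) = T AND T AND T = true.
(i) complaint lodged — not satisfied.
(ii) commercial use — holds.
So (b) is not satisfied (F AND T).
(c) no signage posted — not satisfied.
(3): T OR F OR F → true.
Overall: T AND T AND T → true.
Exception (condition ≥30 days old) — not satisfied.
Result: main true OR exception false → true.

Yes — liable.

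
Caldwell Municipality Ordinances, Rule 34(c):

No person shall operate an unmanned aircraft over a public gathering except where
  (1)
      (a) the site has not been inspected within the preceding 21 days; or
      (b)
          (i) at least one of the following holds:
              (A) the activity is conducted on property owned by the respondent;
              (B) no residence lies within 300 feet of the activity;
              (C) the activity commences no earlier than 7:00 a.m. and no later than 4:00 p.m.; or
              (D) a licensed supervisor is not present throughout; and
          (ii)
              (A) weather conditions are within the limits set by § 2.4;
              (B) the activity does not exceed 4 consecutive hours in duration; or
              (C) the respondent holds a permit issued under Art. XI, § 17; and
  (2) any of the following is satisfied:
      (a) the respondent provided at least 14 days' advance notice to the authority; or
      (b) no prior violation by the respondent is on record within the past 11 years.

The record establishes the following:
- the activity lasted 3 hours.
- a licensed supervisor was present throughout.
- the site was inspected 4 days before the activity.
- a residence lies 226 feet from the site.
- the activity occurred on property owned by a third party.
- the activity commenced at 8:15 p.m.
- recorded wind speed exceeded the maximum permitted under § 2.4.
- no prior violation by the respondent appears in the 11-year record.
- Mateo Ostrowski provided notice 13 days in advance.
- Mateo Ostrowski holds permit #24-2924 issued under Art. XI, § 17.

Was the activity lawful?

No — unlawful.

(a) not (site inspected) — not met.
(A) own property — not satisfied.
(B) no residence in 300 ft — fails.
(C) start within hours — fails.
(D) not (supervisor present) — not satisfied.
(i): F OR F OR F OR F → false.
(A) weather ok — fails.
(B) ≤ 4 hrs duration — met.
(C) holds permit — holds.
(ii): F OR T OR T → true.
(b): F AND T → false.
(1) = F OR F = false.
(a) ≥14 days' notice — not met.
(b) no prior violation — met.
(2) = F OR T = true.
Overall = F AND T = false.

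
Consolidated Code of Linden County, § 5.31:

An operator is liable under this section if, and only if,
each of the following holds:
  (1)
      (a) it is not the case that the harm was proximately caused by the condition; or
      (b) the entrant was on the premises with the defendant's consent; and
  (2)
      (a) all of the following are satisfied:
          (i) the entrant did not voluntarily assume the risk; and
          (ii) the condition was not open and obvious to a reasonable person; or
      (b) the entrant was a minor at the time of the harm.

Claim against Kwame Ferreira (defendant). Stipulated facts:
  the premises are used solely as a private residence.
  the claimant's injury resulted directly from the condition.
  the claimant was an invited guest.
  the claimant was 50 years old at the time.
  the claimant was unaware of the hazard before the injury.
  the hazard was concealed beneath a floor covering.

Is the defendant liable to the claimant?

Yes — liable.

(a) not (proximate cause) — fails.
(b) consent to enter — holds.
(1) = F OR T = true.
(i) no assumed risk — holds.
(ii) not open/obvious — holds.
(a): T AND T → true.
(b) entrant a minor — fails.
So (2) is satisfied (T OR F).
Overall = T AND T = true.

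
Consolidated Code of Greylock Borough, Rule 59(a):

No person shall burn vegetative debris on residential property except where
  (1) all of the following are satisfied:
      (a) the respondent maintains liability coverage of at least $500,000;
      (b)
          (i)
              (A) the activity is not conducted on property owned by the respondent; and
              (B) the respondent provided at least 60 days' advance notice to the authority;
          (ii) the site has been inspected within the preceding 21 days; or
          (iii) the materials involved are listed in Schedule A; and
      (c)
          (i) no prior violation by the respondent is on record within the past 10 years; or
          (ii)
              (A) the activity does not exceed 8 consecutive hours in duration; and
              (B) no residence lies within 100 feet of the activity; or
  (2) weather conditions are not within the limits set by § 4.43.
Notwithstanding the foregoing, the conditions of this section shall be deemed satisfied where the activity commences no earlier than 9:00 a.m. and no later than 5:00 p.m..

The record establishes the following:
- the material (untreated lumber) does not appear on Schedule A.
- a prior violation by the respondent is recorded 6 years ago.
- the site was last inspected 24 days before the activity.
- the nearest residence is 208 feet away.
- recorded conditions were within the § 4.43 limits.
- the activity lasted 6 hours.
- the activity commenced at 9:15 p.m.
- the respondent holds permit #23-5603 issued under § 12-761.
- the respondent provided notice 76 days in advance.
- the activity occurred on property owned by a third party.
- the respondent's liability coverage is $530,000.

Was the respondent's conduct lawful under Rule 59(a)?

(a) coverage ≥ $500,000 — holds.
(A) not (own property) — satisfied.
(B) ≥60 days' notice — holds.
(i): T AND T → true.
(ii) site inspected — not met.
(iii) Schedule A material — fails.
So (b) is satisfied (T OR F OR F).
(i) no prior violation — not met.
(A) ≤ 8 hrs duration — met.
(B) no residence in 100 ft — satisfied.
(ii): T AND T → true.
So (c) is satisfied (F OR T).
So (1) is satisfied (T AND T AND T).
(2) not (weather ok) — not met.
So Overall is satisfied (T OR F).
Exception (start within hours) — not satisfied.
Result: main true OR exception false → true.

Yes — lawful.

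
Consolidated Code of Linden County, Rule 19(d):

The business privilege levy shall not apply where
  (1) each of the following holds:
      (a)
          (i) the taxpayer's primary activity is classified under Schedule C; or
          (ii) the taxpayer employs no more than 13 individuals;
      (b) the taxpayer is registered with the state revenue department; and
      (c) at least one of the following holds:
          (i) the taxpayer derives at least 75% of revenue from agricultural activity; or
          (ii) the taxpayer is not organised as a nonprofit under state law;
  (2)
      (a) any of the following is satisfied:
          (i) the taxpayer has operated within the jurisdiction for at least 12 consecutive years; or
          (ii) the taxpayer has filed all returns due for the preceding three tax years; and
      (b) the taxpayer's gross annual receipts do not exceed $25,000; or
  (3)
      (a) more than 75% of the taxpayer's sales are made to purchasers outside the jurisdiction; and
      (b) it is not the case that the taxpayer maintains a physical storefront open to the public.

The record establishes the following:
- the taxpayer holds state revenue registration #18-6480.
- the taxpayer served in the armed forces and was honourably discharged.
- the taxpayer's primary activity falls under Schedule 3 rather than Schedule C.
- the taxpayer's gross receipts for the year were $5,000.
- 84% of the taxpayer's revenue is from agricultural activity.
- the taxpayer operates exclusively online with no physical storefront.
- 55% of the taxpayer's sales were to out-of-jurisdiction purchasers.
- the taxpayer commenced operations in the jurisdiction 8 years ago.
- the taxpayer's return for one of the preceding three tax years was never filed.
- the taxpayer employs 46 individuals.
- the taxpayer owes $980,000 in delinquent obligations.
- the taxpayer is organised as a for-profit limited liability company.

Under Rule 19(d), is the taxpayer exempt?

No — not exempt.

(i) Schedule C activity — not satisfied.
(ii) ≤ 13 employees — not met.
(a) = F OR F = false.
(b) state-registered — holds.
(i) ≥75% agricultural — satisfied.
(ii) not (nonprofit) — holds.
So (c) is satisfied (T OR T).
So (1) is not satisfied (F AND T AND T).
(i) ≥ 12 yrs in jurisdiction — fails.
(ii) returns current — not met.
(a) = F OR F = false.
(b) receipts ≤ $25,000 — met.
(2) = F AND T = false.
(a) >75% out-of-jur. sales — not satisfied.
(b) not (has storefront) — met.
(3) = F AND T = false.
Overall = F OR F OR F = false.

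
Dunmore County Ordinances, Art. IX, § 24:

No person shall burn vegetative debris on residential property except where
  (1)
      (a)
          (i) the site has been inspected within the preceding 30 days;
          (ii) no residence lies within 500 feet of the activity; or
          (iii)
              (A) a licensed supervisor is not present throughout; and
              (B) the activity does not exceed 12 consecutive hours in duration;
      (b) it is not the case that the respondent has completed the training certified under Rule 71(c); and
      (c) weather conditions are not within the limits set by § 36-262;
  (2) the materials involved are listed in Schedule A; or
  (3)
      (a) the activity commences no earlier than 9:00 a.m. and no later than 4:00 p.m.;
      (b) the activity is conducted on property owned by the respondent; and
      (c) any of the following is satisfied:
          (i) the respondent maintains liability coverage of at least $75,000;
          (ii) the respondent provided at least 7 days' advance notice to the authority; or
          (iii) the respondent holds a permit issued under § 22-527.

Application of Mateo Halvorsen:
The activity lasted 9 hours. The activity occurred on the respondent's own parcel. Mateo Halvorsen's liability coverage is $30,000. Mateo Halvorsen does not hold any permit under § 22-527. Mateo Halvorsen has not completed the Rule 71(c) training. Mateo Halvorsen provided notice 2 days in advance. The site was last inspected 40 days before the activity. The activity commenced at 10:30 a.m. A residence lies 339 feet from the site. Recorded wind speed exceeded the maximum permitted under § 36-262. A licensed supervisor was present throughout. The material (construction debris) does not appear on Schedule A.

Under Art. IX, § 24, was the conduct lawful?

No — unlawful.

(i) site inspected — not met.
(ii) no residence in 500 ft — not met.
(A) not (supervisor present) — fails.
(B) ≤ 12 hrs duration — holds.
(iii): F AND T → false.
So (a) is not satisfied (F OR F OR F).
(b) not (training certified) — satisfied.
(c) not (weather ok) — holds.
So (1) is not satisfied (F AND T AND T).
(2) Schedule A material — not satisfied.
(a) start within hours — holds.
(b) own property — met.
(i) coverage ≥ $75,000 — fails.
(ii) ≥7 days' notice — fails.
(iii) holds permit — not satisfied.
So (c) is not satisfied (F OR F OR F).
(3): T AND T AND F → false.
Overall: F OR F OR F → false.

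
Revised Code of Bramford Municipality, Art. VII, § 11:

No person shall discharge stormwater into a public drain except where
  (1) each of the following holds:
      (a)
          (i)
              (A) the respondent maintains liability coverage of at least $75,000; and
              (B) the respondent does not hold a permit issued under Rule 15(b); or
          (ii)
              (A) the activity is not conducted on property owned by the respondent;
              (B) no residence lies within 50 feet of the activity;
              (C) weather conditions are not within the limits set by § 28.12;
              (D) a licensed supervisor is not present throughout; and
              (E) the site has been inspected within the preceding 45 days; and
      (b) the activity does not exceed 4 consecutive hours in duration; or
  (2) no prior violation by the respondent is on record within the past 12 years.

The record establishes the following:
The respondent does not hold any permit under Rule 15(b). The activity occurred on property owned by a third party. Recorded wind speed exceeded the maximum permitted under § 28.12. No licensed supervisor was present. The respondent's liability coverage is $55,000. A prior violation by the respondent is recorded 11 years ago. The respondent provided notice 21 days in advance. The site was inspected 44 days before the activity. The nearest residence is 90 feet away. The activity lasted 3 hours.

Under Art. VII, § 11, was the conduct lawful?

Yes — lawful.

(A) coverage ≥ $75,000 — not met.
(B) not (holds permit) — met.
So (i) is not satisfied (F AND T).
(A) not (own property) — met.
(B) no residence in 50 ft — met.
(C) not (weather ok) — satisfied.
(D) not (supervisor present) — holds.
(E) site inspected — holds.
So (ii) is satisfied (T AND T AND T AND T AND T).
(a): F OR T → true.
(b) ≤ 4 hrs duration — holds.
So (1) is satisfied (T AND T).
(2) no prior violation — not met.
Overall = T OR F = true.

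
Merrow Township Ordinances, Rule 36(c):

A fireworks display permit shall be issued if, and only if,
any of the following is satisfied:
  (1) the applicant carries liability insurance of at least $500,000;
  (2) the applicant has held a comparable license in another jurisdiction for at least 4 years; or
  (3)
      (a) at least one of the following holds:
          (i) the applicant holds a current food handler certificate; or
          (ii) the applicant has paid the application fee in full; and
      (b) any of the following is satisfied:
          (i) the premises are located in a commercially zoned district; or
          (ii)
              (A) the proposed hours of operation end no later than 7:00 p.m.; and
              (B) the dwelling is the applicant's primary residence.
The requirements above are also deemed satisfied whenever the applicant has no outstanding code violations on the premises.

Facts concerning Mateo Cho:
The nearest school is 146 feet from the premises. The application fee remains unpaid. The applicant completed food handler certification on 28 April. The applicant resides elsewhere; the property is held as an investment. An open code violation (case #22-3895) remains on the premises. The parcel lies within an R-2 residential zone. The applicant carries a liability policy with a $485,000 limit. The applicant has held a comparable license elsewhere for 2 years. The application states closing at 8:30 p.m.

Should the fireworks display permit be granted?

(1) insurance ≥ $500,000 — fails.
(2) prior license ≥ 4 yr — not met.
(i) food handler cert. — satisfied.
(ii) fee paid — not satisfied.
So (a) is satisfied (T OR F).
(i) commercially zoned — fails.
(A) closes by 7 p.m. — fails.
(B) primary residence — fails.
(ii) = F AND F = false.
(b) = F OR F = false.
(3) = T AND F = false.
Overall: F OR F OR F → false.
Exception (no code violations) — not satisfied.
Result: main false OR exception false → false.

No — denied.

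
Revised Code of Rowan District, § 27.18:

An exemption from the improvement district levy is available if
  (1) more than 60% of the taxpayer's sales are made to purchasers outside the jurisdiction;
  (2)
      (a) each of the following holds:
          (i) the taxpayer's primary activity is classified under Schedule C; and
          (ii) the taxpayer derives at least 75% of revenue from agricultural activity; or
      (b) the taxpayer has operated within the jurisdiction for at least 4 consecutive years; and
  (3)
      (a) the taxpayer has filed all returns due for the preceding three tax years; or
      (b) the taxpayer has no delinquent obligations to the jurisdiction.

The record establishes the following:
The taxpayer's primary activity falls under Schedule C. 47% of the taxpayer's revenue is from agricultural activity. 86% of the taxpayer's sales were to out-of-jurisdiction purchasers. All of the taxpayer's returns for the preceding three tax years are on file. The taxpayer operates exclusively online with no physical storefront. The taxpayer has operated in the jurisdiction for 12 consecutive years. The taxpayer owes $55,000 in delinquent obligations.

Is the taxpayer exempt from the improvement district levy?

(1) >60% out-of-jur. sales — met.
(i) Schedule C activity — met.
(ii) ≥75% agricultural — not met.
(a): T AND F → false.
(b) ≥ 4 yrs in jurisdiction — holds.
(2): F OR T → true.
(a) returns current — satisfied.
(b) no delinquency — fails.
(3): T OR F → true.
Overall = T AND T AND T = true.

Yes — exempt.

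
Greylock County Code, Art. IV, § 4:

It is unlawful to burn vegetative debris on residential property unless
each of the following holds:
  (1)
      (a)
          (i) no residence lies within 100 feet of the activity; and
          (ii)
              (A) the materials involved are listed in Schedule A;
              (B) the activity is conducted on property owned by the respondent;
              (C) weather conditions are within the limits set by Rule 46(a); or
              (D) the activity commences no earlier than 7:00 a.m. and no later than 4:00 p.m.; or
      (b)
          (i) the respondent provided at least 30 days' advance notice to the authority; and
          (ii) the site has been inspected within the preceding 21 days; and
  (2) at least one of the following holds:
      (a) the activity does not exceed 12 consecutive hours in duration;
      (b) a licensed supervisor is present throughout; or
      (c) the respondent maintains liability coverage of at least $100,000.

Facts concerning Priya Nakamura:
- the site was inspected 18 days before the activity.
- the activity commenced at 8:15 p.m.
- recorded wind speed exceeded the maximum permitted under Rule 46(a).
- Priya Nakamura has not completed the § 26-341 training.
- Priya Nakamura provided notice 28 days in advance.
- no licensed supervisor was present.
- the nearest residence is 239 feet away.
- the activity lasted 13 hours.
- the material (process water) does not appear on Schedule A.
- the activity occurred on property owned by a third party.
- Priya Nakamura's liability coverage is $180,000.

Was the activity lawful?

(i) no residence in 100 ft — holds.
(A) Schedule A material — not met.
(B) own property — fails.
(C) weather ok — not met.
(D) start within hours — fails.
(ii): F OR F OR F OR F → false.
So (a) is not satisfied (T AND F).
(i) ≥30 days' notice — not satisfied.
(ii) site inspected — satisfied.
So (b) is not satisfied (F AND T).
(1): F OR F → false.
(a) ≤ 12 hrs duration — not satisfied.
(b) supervisor present — not met.
(c) coverage ≥ $100,000 — holds.
(2): F OR F OR T → true.
Overall: F AND T → false.

No — unlawful.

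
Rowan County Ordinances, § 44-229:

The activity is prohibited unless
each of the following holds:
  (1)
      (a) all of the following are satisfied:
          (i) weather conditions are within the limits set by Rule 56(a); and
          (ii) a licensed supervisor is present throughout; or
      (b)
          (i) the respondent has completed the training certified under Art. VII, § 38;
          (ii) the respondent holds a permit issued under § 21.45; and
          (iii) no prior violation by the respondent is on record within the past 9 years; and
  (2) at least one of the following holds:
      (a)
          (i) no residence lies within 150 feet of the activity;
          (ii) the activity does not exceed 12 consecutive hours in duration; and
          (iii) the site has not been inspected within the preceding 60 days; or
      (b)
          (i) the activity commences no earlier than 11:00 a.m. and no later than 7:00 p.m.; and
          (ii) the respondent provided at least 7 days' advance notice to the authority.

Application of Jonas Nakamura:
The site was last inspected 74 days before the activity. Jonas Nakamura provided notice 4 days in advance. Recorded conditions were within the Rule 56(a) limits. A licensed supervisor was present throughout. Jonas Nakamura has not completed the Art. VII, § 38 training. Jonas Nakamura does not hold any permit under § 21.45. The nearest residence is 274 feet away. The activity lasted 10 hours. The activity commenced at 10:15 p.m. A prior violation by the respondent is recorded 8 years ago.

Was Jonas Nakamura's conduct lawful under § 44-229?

(i) weather ok — met.
(ii) supervisor present — met.
(a): T AND T → true.
(i) training certified — fails.
(ii) holds permit — not satisfied.
(iii) no prior violation — fails.
So (b) is not satisfied (F AND F AND F).
(1): T OR F → true.
(i) no residence in 150 ft — holds.
(ii) ≤ 12 hrs duration — satisfied.
(iii) not (site inspected) — satisfied.
(a) = T AND T AND T = true.
(i) start within hours — fails.
(ii) ≥7 days' notice — not met.
(b) = F AND F = false.
So (2) is satisfied (T OR F).
Overall = T AND T = true.

Yes — lawful.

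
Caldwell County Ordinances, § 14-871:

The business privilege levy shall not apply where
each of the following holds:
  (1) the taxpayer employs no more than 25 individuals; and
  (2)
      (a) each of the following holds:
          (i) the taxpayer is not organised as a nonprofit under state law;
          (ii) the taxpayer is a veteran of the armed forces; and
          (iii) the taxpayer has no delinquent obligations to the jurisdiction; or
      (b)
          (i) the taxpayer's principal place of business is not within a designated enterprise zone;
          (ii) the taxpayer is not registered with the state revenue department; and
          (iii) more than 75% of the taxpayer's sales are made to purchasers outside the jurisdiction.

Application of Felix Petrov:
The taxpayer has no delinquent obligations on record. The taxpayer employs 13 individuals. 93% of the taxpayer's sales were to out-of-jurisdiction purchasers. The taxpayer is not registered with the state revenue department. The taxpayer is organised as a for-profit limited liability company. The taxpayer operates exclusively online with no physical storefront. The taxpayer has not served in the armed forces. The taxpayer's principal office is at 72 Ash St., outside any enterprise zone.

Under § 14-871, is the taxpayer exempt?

(1) ≤ 25 employees — satisfied.
(i) not (nonprofit) — met.
(ii) veteran — not satisfied.
(iii) no delinquency — met.
So (a) is not satisfied (T AND F AND T).
(i) not (in enterprise zone) — met.
(ii) not (state-registered) — satisfied.
(iii) >75% out-of-jur. sales — satisfied.
So (b) is satisfied (T AND T AND T).
(2): F OR T → true.
Overall: T AND T → true.

Yes — exempt.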